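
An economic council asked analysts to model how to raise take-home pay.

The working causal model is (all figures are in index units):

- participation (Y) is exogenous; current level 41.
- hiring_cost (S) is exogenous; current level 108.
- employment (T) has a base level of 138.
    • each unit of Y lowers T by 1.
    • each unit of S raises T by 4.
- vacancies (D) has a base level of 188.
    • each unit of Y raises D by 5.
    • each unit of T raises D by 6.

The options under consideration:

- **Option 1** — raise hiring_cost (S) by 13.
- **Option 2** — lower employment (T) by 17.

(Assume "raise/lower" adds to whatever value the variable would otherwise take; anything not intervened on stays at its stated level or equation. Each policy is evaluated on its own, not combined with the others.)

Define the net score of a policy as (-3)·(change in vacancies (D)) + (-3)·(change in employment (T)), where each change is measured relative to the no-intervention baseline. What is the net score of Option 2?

Baseline:
  Y = 41
  S = 108
  T = 138 − 41 + 4·108 = 529
  D = 188 + 5·41 + 6·529 = 3567
Option 2 (T − 17):
  Y = 41
  S = 108
  T = 138 − 41 + 4·108 (−17 from intervention) = 512
  D = 188 + 5·41 + 6·512 = 3465
ΔD = 3465 − 3567 = -102; ΔT = 512 − 529 = -17
Score = (-3)·(-102) + (-3)·(-17) = 357

357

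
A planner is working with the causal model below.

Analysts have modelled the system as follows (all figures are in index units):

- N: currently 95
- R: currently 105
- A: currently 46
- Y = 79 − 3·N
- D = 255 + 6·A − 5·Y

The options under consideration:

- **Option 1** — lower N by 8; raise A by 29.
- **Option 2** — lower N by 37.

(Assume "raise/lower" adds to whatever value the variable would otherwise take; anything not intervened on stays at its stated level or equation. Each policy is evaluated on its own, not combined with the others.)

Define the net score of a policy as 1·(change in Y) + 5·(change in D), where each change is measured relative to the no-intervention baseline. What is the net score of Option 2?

Baseline:
  N = 95
  A = 46
  Y = 79 − 3·95 = -206
  D = 255 + 6·46 − 5·(-206) = 1561
Option 2 (N − 37):
  N = 95 − 37 = 58
  A = 46
  Y = 79 − 3·58 = -95
  D = 255 + 6·46 − 5·(-95) = 1006
ΔY = -95 − (-206) = 111; ΔD = 1006 − 1561 = -555
Score = 1·111 + 5·(-555) = -2664

-2664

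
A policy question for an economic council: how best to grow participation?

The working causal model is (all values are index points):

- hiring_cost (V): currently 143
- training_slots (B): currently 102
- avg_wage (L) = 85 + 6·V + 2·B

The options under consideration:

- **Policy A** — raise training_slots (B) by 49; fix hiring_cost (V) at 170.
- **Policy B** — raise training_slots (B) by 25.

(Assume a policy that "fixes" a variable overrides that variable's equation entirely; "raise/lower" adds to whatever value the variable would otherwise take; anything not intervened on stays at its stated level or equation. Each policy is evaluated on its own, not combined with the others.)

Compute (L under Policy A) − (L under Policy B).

Policy A (B + 49, V := 170):
  V = 170
  B = 102 + 49 = 151
  L = 85 + 6·170 + 2·151 = 1407
Policy B (B + 25):
  V = 143
  B = 102 + 25 = 127
  L = 85 + 6·143 + 2·127 = 1197
L: 1407 − 1197 = 210

210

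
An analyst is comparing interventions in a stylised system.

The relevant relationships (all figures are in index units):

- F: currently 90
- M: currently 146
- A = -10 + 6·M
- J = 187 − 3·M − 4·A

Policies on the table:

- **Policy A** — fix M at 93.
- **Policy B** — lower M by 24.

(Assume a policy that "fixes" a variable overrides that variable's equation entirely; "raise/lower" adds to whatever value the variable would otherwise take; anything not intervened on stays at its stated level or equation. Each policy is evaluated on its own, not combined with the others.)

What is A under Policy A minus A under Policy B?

Policy A (M := 93):
  M = 93
  A = -10 + 6·93 = 548
Policy B (M − 24):
  M = 146 − 24 = 122
  A = -10 + 6·122 = 722
A: 548 − 722 = -174

-174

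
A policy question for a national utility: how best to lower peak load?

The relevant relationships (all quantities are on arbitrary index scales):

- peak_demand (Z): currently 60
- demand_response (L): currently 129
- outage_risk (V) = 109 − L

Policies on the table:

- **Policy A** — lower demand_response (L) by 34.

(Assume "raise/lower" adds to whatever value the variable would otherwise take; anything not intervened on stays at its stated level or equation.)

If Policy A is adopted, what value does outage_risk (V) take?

14

Policy A (L − 34):
  L = 129 − 34 = 95
  V = 109 − 95 = 14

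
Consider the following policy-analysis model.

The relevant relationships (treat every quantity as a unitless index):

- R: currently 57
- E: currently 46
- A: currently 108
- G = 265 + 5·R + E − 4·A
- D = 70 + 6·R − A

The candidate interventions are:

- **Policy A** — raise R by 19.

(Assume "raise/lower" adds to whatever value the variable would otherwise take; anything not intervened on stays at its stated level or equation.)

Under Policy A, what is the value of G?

259

Policy A (R + 19):
  R = 57 + 19 = 76
  E = 46
  A = 108
  G = 265 + 5·76 + 46 − 4·108 = 259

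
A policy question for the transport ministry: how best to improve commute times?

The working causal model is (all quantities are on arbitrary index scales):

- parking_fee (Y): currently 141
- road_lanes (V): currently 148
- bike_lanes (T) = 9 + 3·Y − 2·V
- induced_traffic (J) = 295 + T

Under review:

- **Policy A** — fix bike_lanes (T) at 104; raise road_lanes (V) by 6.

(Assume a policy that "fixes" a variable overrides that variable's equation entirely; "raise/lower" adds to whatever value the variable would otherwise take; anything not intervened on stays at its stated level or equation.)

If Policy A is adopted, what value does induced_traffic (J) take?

399

Policy A (T := 104, V + 6):
  Y = 141
  V = 148 + 6 = 154
  T = 104
  J = 295 + 104 = 399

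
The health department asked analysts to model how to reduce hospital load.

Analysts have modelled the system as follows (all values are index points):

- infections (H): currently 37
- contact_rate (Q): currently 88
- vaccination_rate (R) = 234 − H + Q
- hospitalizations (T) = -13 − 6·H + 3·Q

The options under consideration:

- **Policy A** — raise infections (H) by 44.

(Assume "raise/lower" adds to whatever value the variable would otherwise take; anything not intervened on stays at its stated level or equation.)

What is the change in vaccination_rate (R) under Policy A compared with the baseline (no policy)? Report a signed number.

Baseline:
  H = 37
  Q = 88
  R = 234 − 37 + 88 = 285
Policy A (H + 44):
  H = 37 + 44 = 81
  Q = 88
  R = 234 − 81 + 88 = 241
Change in R: 241 − 285 = -44

-44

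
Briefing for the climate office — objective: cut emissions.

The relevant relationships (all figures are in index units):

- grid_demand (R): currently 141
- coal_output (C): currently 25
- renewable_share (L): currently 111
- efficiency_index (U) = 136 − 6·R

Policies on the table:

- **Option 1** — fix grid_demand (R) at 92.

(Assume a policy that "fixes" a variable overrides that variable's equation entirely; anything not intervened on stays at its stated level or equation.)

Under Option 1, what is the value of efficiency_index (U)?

-416

Option 1 (R := 92):
  R = 92
  U = 136 − 6·92 = -416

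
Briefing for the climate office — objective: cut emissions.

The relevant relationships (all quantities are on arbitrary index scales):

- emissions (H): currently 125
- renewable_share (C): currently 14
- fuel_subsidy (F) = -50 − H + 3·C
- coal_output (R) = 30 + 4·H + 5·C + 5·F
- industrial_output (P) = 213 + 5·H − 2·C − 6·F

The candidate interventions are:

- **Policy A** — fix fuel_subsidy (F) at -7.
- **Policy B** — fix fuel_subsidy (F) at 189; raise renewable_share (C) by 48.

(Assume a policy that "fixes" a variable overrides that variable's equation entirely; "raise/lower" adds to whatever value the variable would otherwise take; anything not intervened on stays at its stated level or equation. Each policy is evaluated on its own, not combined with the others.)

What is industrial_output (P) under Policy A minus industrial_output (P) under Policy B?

Policy A (F := -7):
  H = 125
  C = 14
  F = -7
  P = 213 + 5·125 − 2·14 − 6·(-7) = 852
Policy B (F := 189, C + 48):
  H = 125
  C = 14 + 48 = 62
  F = 189
  P = 213 + 5·125 − 2·62 − 6·189 = -420
P: 852 − (-420) = 1272

1272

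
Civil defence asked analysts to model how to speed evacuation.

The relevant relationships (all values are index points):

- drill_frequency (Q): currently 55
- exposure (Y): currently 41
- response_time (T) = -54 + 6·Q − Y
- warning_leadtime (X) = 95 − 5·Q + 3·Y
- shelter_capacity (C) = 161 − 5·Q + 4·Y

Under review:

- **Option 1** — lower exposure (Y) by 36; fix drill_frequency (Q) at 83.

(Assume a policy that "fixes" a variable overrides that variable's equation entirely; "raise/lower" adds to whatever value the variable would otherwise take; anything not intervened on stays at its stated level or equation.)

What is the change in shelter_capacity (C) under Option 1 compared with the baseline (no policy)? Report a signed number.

-284

Baseline:
  Q = 55
  Y = 41
  C = 161 − 5·55 + 4·41 = 50
Option 1 (Y − 36, Q := 83):
  Q = 83
  Y = 41 − 36 = 5
  C = 161 − 5·83 + 4·5 = -234
Change in C: -234 − 50 = -284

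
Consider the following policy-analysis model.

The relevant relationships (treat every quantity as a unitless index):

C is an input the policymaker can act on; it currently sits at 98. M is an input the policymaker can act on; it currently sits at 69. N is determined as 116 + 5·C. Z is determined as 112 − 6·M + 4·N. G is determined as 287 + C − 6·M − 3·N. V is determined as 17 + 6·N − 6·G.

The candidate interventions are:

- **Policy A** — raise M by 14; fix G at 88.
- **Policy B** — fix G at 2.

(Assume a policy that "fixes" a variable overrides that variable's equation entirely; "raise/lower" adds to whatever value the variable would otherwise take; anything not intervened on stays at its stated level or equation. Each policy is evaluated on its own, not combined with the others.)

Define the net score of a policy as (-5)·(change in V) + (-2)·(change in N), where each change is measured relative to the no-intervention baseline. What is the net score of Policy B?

Baseline:
  C = 98
  M = 69
  N = 116 + 5·98 = 606
  G = 287 + 98 − 6·69 − 3·606 = -1847
  V = 17 + 6·606 − 6·(-1847) = 14735
Policy B (G := 2):
  C = 98
  M = 69
  N = 116 + 5·98 = 606
  G = 2
  V = 17 + 6·606 − 6·2 = 3641
ΔV = 3641 − 14735 = -11094; ΔN = 606 − 606 = 0
Score = (-5)·(-11094) + (-2)·0 = 55470

55470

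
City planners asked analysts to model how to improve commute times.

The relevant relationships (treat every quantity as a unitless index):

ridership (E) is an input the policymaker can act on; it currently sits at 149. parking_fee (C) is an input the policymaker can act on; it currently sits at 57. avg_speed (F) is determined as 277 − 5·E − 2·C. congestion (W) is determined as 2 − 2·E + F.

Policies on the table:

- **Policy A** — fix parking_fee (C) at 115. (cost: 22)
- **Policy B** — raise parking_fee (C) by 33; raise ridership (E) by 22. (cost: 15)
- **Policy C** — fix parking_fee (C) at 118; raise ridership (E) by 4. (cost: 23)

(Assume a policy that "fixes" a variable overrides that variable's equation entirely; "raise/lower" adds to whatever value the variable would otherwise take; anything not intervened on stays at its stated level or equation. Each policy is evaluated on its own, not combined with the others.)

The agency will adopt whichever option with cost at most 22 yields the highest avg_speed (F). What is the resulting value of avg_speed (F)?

Policy A (C := 115):
  E = 149
  C = 115
  F = 277 − 5·149 − 2·115 = -698
Policy B (C + 33, E + 22):
  E = 149 + 22 = 171
  C = 57 + 33 = 90
  F = 277 − 5·171 − 2·90 = -758
Comparing — Policy A: F=-698, Policy B: F=-758. Highest is -698 (Policy A).

-698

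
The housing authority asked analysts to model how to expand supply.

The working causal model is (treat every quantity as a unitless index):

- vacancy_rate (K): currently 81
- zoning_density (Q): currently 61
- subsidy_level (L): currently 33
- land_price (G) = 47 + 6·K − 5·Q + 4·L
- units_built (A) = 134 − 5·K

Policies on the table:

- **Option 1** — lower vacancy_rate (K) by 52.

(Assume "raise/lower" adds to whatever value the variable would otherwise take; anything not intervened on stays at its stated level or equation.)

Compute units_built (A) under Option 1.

Option 1 (K − 52):
  K = 81 − 52 = 29
  A = 134 − 5·29 = -11

-11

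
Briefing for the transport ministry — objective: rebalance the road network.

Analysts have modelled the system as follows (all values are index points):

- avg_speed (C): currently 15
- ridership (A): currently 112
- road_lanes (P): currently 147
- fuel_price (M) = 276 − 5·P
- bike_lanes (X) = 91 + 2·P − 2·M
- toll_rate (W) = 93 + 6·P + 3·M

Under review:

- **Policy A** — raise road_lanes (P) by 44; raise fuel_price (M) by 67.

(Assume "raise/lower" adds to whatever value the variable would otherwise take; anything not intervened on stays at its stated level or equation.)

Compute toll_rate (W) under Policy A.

Policy A (P + 44, M + 67):
  P = 147 + 44 = 191
  M = 276 − 5·191 (+67 from intervention) = -612
  W = 93 + 6·191 + 3·(-612) = -597

-597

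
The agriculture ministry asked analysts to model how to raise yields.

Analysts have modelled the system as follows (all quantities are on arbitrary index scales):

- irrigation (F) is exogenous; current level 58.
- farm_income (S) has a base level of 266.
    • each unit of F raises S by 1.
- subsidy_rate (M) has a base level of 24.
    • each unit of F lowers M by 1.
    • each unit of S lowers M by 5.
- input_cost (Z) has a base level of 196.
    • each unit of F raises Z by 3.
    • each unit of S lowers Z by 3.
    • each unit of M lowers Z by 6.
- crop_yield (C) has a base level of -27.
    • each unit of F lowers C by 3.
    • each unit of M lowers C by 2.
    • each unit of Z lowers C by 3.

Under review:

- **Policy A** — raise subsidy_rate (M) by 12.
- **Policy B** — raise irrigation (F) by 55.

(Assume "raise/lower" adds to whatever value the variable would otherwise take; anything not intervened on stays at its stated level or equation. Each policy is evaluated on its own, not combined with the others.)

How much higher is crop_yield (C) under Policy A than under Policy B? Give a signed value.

Policy A (M + 12):
  F = 58
  S = 266 + 58 = 324
  M = 24 − 58 − 5·324 (+12 from intervention) = -1642
  Z = 196 + 3·58 − 3·324 − 6·(-1642) = 9250
  C = -27 − 3·58 − 2·(-1642) − 3·9250 = -24667
Policy B (F + 55):
  F = 58 + 55 = 113
  S = 266 + 113 = 379
  M = 24 − 113 − 5·379 = -1984
  Z = 196 + 3·113 − 3·379 − 6·(-1984) = 11302
  C = -27 − 3·113 − 2·(-1984) − 3·11302 = -30304
C: -24667 − (-30304) = 5637

5637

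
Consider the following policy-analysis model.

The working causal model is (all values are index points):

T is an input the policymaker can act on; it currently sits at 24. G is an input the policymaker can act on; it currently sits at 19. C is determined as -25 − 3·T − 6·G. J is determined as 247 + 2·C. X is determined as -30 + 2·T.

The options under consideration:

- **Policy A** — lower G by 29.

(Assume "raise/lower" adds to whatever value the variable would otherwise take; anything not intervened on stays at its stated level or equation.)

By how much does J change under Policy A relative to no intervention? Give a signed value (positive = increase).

348

Baseline:
  T = 24
  G = 19
  C = -25 − 3·24 − 6·19 = -211
  J = 247 + 2·(-211) = -175
Policy A (G − 29):
  T = 24
  G = 19 − 29 = -10
  C = -25 − 3·24 − 6·(-10) = -37
  J = 247 + 2·(-37) = 173
Change in J: 173 − (-175) = 348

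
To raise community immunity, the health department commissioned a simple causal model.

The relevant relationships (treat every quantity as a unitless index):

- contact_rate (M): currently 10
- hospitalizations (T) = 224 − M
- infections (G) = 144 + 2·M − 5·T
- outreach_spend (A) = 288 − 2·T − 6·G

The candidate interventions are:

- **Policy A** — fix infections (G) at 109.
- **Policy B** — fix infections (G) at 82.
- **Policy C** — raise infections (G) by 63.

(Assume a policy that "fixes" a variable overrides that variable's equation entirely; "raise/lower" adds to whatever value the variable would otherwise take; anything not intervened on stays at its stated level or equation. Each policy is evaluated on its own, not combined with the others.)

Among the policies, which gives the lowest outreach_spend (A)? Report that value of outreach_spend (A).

-794

Policy A (G := 109):
  M = 10
  T = 224 − 10 = 214
  G = 109
  A = 288 − 2·214 − 6·109 = -794
Policy B (G := 82):
  M = 10
  T = 224 − 10 = 214
  G = 82
  A = 288 − 2·214 − 6·82 = -632
Policy C (G + 63):
  M = 10
  T = 224 − 10 = 214
  G = 144 + 2·10 − 5·214 (+63 from intervention) = -843
  A = 288 − 2·214 − 6·(-843) = 4918
Comparing — Policy A: A=-794, Policy B: A=-632, Policy C: A=4918. Lowest is -794 (Policy A).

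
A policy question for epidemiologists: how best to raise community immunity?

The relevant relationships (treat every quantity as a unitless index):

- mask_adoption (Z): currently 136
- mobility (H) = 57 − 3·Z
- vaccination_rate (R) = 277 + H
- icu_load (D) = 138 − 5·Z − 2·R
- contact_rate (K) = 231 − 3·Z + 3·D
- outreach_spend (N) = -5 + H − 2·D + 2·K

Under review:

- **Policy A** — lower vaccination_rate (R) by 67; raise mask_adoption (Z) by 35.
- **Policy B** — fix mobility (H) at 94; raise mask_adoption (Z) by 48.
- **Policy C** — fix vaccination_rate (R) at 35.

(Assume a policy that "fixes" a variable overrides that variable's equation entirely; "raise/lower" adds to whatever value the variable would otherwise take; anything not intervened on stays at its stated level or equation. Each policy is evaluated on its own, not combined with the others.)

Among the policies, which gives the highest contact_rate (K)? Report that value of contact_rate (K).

-957

Policy A (R − 67, Z + 35):
  Z = 136 + 35 = 171
  H = 57 − 3·171 = -456
  R = 277 + (-456) (−67 from intervention) = -246
  D = 138 − 5·171 − 2·(-246) = -225
  K = 231 − 3·171 + 3·(-225) = -957
Policy B (H := 94, Z + 48):
  Z = 136 + 48 = 184
  H = 94
  R = 277 + 94 = 371
  D = 138 − 5·184 − 2·371 = -1524
  K = 231 − 3·184 + 3·(-1524) = -4893
Policy C (R := 35):
  Z = 136
  H = 57 − 3·136 = -351
  R = 35
  D = 138 − 5·136 − 2·35 = -612
  K = 231 − 3·136 + 3·(-612) = -2013
Comparing — Policy A: K=-957, Policy B: K=-4893, Policy C: K=-2013. Highest is -957 (Policy A).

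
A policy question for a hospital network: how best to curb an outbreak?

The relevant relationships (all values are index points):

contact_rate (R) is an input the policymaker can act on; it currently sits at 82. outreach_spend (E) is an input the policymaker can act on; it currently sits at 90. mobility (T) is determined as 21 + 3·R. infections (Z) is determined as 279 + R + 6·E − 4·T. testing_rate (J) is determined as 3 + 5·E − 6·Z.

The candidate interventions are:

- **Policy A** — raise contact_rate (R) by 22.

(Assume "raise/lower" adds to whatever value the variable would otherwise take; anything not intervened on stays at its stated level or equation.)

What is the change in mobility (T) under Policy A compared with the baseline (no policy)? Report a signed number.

66

Baseline:
  R = 82
  T = 21 + 3·82 = 267
Policy A (R + 22):
  R = 82 + 22 = 104
  T = 21 + 3·104 = 333
Change in T: 333 − 267 = 66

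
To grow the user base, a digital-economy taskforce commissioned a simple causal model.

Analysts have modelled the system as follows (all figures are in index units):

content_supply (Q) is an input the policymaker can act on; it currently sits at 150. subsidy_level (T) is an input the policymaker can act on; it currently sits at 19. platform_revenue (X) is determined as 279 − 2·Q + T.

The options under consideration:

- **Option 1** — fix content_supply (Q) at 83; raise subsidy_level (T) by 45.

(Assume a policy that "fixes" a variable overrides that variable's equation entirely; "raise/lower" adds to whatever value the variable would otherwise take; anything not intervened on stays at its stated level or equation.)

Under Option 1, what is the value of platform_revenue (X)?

177

Option 1 (Q := 83, T + 45):
  Q = 83
  T = 19 + 45 = 64
  X = 279 − 2·83 + 64 = 177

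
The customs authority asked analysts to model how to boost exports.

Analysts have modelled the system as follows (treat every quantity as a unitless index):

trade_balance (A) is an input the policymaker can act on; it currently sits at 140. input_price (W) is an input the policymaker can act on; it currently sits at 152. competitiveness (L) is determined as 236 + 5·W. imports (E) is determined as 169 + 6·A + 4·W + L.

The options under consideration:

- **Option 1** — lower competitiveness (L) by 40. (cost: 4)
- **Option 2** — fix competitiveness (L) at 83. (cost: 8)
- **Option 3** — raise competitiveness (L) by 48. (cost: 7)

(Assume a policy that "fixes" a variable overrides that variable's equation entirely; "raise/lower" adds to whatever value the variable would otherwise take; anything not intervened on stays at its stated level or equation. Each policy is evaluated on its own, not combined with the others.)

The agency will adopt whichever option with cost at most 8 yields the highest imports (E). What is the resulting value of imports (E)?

Option 1 (L − 40):
  A = 140
  W = 152
  L = 236 + 5·152 (−40 from intervention) = 956
  E = 169 + 6·140 + 4·152 + 956 = 2573
Option 2 (L := 83):
  A = 140
  W = 152
  L = 83
  E = 169 + 6·140 + 4·152 + 83 = 1700
Option 3 (L + 48):
  A = 140
  W = 152
  L = 236 + 5·152 (+48 from intervention) = 1044
  E = 169 + 6·140 + 4·152 + 1044 = 2661
Comparing — Option 1: E=2573, Option 2: E=1700, Option 3: E=2661. Highest is 2661 (Option 3).

2661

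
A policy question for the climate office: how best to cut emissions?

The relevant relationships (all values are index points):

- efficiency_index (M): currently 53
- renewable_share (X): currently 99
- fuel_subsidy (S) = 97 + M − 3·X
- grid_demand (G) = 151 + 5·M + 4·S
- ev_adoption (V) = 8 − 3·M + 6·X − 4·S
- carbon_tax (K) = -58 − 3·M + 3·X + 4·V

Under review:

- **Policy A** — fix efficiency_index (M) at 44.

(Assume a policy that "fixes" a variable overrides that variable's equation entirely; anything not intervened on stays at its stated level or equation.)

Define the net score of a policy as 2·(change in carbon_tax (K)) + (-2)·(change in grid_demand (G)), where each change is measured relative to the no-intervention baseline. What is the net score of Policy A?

Baseline:
  M = 53
  X = 99
  S = 97 + 53 − 3·99 = -147
  G = 151 + 5·53 + 4·(-147) = -172
  V = 8 − 3·53 + 6·99 − 4·(-147) = 1031
  K = -58 − 3·53 + 3·99 + 4·1031 = 4204
Policy A (M := 44):
  M = 44
  X = 99
  S = 97 + 44 − 3·99 = -156
  G = 151 + 5·44 + 4·(-156) = -253
  V = 8 − 3·44 + 6·99 − 4·(-156) = 1094
  K = -58 − 3·44 + 3·99 + 4·1094 = 4483
ΔK = 4483 − 4204 = 279; ΔG = -253 − (-172) = -81
Score = 2·279 + (-2)·(-81) = 720

720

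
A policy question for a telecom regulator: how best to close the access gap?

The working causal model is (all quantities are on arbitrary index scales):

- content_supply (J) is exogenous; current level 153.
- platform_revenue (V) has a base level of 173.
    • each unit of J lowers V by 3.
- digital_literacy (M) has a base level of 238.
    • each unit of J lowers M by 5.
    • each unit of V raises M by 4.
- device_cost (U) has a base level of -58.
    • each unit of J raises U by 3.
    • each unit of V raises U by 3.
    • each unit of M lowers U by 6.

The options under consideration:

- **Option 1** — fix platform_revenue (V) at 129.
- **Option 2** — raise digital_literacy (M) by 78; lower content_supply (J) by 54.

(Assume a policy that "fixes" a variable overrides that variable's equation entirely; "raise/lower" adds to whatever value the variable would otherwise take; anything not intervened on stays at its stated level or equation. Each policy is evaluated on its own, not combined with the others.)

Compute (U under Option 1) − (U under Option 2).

Option 1 (V := 129):
  J = 153
  V = 129
  M = 238 − 5·153 + 4·129 = -11
  U = -58 + 3·153 + 3·129 − 6·(-11) = 854
Option 2 (M + 78, J − 54):
  J = 153 − 54 = 99
  V = 173 − 3·99 = -124
  M = 238 − 5·99 + 4·(-124) (+78 from intervention) = -675
  U = -58 + 3·99 + 3·(-124) − 6·(-675) = 3917
U: 854 − 3917 = -3063

-3063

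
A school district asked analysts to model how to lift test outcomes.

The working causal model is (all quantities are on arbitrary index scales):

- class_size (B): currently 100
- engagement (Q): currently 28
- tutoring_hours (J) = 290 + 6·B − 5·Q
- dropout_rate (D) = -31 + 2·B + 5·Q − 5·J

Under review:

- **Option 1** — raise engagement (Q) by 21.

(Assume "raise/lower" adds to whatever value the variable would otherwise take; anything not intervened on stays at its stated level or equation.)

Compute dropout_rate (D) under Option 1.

-2811

Option 1 (Q + 21):
  B = 100
  Q = 28 + 21 = 49
  J = 290 + 6·100 − 5·49 = 645
  D = -31 + 2·100 + 5·49 − 5·645 = -2811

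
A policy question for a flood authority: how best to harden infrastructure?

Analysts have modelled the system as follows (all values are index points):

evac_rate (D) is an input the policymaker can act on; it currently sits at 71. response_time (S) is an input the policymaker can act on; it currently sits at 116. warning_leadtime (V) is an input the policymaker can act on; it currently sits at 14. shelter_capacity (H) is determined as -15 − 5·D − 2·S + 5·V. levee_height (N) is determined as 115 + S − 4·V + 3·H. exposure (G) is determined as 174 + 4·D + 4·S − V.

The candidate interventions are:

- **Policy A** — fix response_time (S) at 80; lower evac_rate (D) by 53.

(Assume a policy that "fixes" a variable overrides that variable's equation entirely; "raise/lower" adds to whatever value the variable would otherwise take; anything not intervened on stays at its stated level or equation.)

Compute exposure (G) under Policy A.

Policy A (S := 80, D − 53):
  D = 71 − 53 = 18
  S = 80
  V = 14
  G = 174 + 4·18 + 4·80 − 14 = 552

552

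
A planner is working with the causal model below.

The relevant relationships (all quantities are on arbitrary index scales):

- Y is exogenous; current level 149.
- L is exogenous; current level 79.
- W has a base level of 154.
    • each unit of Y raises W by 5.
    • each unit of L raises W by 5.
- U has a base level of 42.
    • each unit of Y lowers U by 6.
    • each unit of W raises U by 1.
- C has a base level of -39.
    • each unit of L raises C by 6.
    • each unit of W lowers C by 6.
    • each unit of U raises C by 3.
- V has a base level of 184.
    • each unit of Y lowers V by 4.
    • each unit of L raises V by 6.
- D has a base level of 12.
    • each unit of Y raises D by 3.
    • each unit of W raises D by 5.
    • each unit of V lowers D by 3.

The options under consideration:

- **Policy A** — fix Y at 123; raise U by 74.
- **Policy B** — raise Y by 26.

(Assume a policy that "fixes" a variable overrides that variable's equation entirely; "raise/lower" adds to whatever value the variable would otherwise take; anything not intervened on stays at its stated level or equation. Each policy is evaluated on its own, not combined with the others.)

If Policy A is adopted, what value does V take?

166

Policy A (Y := 123, U + 74):
  Y = 123
  L = 79
  V = 184 − 4·123 + 6·79 = 166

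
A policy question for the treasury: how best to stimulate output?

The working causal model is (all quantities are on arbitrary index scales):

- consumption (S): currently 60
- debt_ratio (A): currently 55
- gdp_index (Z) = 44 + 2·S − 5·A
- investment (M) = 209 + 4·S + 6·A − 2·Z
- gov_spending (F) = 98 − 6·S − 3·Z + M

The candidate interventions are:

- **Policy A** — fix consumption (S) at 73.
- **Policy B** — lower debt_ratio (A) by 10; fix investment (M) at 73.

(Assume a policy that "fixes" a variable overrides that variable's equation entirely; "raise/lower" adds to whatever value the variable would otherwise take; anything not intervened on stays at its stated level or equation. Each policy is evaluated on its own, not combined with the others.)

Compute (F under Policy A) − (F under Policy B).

922

Policy A (S := 73):
  S = 73
  A = 55
  Z = 44 + 2·73 − 5·55 = -85
  M = 209 + 4·73 + 6·55 − 2·(-85) = 1001
  F = 98 − 6·73 − 3·(-85) + 1001 = 916
Policy B (A − 10, M := 73):
  S = 60
  A = 55 − 10 = 45
  Z = 44 + 2·60 − 5·45 = -61
  M = 73
  F = 98 − 6·60 − 3·(-61) + 73 = -6
F: 916 − (-6) = 922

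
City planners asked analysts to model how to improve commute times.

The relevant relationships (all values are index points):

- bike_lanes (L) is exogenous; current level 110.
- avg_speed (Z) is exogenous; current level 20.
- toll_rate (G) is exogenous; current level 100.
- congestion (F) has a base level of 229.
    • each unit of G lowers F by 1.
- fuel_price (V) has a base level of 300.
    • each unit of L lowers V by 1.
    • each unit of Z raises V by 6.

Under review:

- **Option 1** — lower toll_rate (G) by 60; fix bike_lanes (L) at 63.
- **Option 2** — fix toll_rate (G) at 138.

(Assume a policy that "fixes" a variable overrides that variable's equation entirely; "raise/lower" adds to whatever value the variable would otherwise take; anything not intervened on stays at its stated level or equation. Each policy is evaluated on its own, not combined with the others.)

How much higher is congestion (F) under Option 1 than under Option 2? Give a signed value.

Option 1 (G − 60, L := 63):
  G = 100 − 60 = 40
  F = 229 − 40 = 189
Option 2 (G := 138):
  G = 138
  F = 229 − 138 = 91
F: 189 − 91 = 98

98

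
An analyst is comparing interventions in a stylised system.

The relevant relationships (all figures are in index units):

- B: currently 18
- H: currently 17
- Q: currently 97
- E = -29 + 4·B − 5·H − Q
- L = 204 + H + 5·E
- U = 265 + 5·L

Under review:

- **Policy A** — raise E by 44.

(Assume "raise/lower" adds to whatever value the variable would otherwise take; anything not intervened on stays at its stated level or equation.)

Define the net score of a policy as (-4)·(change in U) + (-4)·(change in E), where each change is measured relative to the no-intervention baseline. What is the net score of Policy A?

Baseline:
  B = 18
  H = 17
  Q = 97
  E = -29 + 4·18 − 5·17 − 97 = -139
  L = 204 + 17 + 5·(-139) = -474
  U = 265 + 5·(-474) = -2105
Policy A (E + 44):
  B = 18
  H = 17
  Q = 97
  E = -29 + 4·18 − 5·17 − 97 (+44 from intervention) = -95
  L = 204 + 17 + 5·(-95) = -254
  U = 265 + 5·(-254) = -1005
ΔU = -1005 − (-2105) = 1100; ΔE = -95 − (-139) = 44
Score = (-4)·1100 + (-4)·44 = -4576

-4576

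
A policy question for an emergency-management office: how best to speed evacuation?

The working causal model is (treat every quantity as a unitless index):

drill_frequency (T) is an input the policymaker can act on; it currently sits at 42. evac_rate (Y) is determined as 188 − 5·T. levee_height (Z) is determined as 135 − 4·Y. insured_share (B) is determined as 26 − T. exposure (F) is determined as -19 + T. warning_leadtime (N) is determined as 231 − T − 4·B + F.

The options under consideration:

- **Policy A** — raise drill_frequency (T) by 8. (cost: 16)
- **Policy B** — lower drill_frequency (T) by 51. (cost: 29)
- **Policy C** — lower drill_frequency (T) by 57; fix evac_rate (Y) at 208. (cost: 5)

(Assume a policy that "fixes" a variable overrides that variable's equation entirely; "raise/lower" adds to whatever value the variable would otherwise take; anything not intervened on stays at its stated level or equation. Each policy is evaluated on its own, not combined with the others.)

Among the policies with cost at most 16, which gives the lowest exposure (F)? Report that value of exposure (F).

-34

Policy A (T + 8):
  T = 42 + 8 = 50
  F = -19 + 50 = 31
Policy C (T − 57, Y := 208):
  T = 42 − 57 = -15
  F = -19 + (-15) = -34
Comparing — Policy A: F=31, Policy C: F=-34. Lowest is -34 (Policy C).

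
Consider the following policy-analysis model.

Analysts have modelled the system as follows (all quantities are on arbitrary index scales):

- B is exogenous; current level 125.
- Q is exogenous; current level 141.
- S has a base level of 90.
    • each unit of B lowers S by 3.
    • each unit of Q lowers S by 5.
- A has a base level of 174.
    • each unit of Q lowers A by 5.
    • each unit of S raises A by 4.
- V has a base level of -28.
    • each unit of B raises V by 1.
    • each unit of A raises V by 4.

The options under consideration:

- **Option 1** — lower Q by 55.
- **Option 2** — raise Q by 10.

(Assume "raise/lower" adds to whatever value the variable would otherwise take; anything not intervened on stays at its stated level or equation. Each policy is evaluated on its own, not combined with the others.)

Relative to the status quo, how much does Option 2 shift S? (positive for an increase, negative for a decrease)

Baseline:
  B = 125
  Q = 141
  S = 90 − 3·125 − 5·141 = -990
Option 2 (Q + 10):
  B = 125
  Q = 141 + 10 = 151
  S = 90 − 3·125 − 5·151 = -1040
Change in S: -1040 − (-990) = -50

-50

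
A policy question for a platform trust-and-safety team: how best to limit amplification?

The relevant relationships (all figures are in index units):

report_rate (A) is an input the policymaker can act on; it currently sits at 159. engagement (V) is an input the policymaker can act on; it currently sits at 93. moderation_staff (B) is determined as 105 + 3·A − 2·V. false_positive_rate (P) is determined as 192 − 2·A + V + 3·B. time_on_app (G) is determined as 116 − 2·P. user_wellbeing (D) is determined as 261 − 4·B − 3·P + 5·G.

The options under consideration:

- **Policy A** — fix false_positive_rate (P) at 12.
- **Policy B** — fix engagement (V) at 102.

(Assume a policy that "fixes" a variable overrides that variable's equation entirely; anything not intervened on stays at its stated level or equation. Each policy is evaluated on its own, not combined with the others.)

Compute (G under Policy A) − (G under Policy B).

2196

Policy A (P := 12):
  A = 159
  V = 93
  B = 105 + 3·159 − 2·93 = 396
  P = 12
  G = 116 − 2·12 = 92
Policy B (V := 102):
  A = 159
  V = 102
  B = 105 + 3·159 − 2·102 = 378
  P = 192 − 2·159 + 102 + 3·378 = 1110
  G = 116 − 2·1110 = -2104
G: 92 − (-2104) = 2196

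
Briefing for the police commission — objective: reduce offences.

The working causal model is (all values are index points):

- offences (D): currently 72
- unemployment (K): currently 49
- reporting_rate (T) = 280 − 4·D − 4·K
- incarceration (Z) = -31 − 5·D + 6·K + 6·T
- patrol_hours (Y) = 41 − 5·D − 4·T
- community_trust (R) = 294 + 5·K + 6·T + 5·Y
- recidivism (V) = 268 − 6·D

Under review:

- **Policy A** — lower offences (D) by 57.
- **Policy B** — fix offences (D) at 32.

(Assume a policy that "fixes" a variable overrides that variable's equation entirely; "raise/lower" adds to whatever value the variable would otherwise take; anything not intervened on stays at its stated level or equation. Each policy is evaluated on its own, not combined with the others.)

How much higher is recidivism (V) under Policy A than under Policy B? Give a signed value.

Policy A (D − 57):
  D = 72 − 57 = 15
  V = 268 − 6·15 = 178
Policy B (D := 32):
  D = 32
  V = 268 − 6·32 = 76
V: 178 − 76 = 102

102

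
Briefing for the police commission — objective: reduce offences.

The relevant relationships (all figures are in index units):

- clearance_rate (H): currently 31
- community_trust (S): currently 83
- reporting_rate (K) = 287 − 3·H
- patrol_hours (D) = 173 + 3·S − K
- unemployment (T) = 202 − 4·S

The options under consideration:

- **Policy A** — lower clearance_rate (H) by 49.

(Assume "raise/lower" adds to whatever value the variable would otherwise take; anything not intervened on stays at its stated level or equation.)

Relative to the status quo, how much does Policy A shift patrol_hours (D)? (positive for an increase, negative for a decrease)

-147

Baseline:
  H = 31
  S = 83
  K = 287 − 3·31 = 194
  D = 173 + 3·83 − 194 = 228
Policy A (H − 49):
  H = 31 − 49 = -18
  S = 83
  K = 287 − 3·(-18) = 341
  D = 173 + 3·83 − 341 = 81
Change in D: 81 − 228 = -147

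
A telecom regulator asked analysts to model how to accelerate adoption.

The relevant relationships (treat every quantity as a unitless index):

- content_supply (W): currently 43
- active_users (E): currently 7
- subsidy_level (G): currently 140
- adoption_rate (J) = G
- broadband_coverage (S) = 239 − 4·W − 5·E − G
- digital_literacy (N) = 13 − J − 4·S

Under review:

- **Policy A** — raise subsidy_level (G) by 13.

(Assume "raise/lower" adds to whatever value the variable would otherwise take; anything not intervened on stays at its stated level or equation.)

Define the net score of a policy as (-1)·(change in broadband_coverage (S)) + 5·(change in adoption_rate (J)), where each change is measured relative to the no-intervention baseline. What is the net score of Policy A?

Baseline:
  W = 43
  E = 7
  G = 140
  J = 0 + 140 = 140
  S = 239 − 4·43 − 5·7 − 140 = -108
Policy A (G + 13):
  W = 43
  E = 7
  G = 140 + 13 = 153
  J = 0 + 153 = 153
  S = 239 − 4·43 − 5·7 − 153 = -121
ΔS = -121 − (-108) = -13; ΔJ = 153 − 140 = 13
Score = (-1)·(-13) + 5·13 = 78

78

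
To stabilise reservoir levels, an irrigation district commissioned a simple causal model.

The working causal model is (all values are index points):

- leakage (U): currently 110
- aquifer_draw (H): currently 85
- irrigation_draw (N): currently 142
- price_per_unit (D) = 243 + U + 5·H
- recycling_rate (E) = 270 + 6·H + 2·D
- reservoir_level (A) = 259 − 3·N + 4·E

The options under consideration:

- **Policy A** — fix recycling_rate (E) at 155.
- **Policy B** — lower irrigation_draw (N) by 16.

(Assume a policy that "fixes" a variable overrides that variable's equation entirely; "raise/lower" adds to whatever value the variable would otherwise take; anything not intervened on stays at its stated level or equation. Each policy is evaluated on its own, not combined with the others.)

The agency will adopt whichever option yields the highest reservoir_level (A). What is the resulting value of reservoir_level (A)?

9225

Policy A (E := 155):
  U = 110
  H = 85
  N = 142
  D = 243 + 110 + 5·85 = 778
  E = 155
  A = 259 − 3·142 + 4·155 = 453
Policy B (N − 16):
  U = 110
  H = 85
  N = 142 − 16 = 126
  D = 243 + 110 + 5·85 = 778
  E = 270 + 6·85 + 2·778 = 2336
  A = 259 − 3·126 + 4·2336 = 9225
Comparing — Policy A: A=453, Policy B: A=9225. Highest is 9225 (Policy B).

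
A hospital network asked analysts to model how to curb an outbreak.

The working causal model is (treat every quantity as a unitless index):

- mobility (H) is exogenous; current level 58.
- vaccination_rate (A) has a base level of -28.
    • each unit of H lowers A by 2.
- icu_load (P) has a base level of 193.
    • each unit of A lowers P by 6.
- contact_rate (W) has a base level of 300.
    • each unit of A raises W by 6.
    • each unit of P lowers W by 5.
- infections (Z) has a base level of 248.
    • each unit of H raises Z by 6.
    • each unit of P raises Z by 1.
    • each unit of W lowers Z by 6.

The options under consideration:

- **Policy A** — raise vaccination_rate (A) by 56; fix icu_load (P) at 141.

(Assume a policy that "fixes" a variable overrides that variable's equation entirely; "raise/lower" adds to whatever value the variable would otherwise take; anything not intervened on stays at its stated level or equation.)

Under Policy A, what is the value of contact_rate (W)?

-933

Policy A (A + 56, P := 141):
  H = 58
  A = -28 − 2·58 (+56 from intervention) = -88
  P = 141
  W = 300 + 6·(-88) − 5·141 = -933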